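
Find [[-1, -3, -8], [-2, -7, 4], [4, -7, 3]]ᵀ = [[-1, -2, 4], [-3, -7, -7], [-8, 4, 3]]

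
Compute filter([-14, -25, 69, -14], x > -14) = keep x where x > -14: -14✗, -25✗, 69✓, -14✗
= [69]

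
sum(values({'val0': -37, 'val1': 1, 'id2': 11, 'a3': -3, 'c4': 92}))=(-37) + 1 + 11 + (-3) + 92
= 64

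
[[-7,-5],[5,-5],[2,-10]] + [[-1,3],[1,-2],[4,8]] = [[-8, -2], [6, -7], [6, -2]]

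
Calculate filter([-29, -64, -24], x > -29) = [-24]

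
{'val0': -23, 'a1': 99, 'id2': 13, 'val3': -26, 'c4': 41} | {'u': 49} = {'val0': -23, 'a1': 99, 'id2': 13, 'val3': -26, 'c4': 41, 'u': 49}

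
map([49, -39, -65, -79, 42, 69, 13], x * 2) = [98, -78, -130, -158, 84, 138, 26]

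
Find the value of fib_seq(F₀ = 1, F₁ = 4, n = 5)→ F_2 = F_1 + F_0 = 5
F_3 = F_2 + F_1 = 9
F_4 = F_3 + F_2 = 14
= [1, 4, 5, 9, 14]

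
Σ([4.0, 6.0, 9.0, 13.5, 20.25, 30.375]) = 83.125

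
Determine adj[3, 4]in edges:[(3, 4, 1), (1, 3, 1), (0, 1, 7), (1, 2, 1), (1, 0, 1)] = 1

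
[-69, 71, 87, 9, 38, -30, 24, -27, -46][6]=24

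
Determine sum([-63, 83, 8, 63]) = 91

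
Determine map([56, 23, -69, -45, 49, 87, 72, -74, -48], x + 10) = 56+10=66, 23+10=33, -69+10=-59, -45+10=-35, 49+10=59, 87+10=97, 72+10=82, -74+10=-64, -48+10=-38
= [66, 33, -59, -35, 59, 97, 82, -64, -38]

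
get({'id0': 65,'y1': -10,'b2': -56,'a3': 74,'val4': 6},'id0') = 65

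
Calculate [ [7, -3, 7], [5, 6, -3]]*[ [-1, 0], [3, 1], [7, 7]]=C[0][0] = (7)*(-1) + (-3)*(3) + (7)*(7) = 33
C[0][1] = (7)*(0) + (-3)*(1) + (7)*(7) = 46
C[1][0] = (5)*(-1) + (6)*(3) + (-3)*(7) = -8
C[1][1] = (5)*(0) + (6)*(1) + (-3)*(7) = -15
= [[33, 46], [-8, -15]]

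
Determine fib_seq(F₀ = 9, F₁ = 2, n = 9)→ F_2 = F_1 + F_0 = 11
F_3 = F_2 + F_1 = 13
F_4 = F_3 + F_2 = 24
...
= [9, 2, 11, 13, 24, 37, 61, 98, 159]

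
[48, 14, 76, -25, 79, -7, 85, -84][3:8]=[-25, 79, -7, 85, -84]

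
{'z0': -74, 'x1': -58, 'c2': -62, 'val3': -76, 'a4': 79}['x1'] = -58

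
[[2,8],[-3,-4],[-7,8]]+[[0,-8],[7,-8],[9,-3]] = [[2, 0], [4, -12], [2, 5]]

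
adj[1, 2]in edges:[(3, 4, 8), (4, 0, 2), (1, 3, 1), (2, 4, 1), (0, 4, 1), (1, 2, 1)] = 1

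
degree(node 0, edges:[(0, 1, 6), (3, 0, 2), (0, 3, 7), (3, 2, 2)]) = incident: (0,1), (3,0), (0,3)
= 3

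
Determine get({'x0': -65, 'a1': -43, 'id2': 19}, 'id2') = 19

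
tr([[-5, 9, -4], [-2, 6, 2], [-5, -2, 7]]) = 8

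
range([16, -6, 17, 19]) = 25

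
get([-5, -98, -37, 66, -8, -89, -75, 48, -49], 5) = -89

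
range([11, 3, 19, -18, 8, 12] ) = 37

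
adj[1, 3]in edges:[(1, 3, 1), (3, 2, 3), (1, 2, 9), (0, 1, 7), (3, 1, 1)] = 1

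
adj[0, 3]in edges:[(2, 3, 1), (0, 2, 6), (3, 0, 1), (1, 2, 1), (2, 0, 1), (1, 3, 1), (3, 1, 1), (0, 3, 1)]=1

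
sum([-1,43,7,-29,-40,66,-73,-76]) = -103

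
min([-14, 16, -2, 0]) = -14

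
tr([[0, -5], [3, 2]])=diagonal: 0 + 2
= 2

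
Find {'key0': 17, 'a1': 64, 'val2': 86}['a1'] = 64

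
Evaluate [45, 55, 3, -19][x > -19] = [45, 55, 3]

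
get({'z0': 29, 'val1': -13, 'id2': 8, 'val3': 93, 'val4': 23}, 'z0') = 29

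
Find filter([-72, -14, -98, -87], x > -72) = [-14]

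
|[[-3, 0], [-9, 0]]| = (-3)*(0) - (0)*(-9)
= 0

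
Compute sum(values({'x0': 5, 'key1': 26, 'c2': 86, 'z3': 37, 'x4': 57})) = 5 + 26 + 86 + 37 + 57
= 211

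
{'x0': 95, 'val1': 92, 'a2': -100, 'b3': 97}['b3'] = 97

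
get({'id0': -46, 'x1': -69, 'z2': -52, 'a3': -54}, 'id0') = -46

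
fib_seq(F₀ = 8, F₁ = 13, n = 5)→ F_2 = F_1 + F_0 = 21
F_3 = F_2 + F_1 = 34
F_4 = F_3 + F_2 = 55
= [8, 13, 21, 34, 55]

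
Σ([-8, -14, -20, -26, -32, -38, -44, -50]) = (-8) + (-14) + (-20) + (-26) + (-32) + (-38) + (-44) + (-50)
= -232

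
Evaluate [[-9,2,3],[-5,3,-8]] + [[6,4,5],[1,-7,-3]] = [[-3, 6, 8], [-4, -4, -11]]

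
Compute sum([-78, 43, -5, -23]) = -63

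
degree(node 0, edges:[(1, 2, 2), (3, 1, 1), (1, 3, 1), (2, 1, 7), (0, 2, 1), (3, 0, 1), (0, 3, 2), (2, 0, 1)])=incident: (0,2), (3,0), (0,3), (2,0)
= 4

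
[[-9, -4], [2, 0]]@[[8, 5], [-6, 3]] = [[-48, -57], [16, 10]]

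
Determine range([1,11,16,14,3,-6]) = 22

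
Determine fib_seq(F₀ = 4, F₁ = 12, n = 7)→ [4, 12, 16, 28, 44, 72, 116]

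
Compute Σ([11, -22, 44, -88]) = -55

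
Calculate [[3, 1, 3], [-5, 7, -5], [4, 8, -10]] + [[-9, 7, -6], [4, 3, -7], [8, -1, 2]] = [[-6, 8, -3], [-1, 10, -12], [12, 7, -8]]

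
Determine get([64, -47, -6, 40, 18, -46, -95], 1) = -47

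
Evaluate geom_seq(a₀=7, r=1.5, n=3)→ a_0 = 7*1.5^0 = 7.0
a_1 = 7*1.5^1 = 10.5
a_2 = 7*1.5^2 = 15.75
= [7.0, 10.5, 15.75]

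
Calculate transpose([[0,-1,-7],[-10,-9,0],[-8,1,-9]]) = [[0, -10, -8], [-1, -9, 1], [-7, 0, -9]]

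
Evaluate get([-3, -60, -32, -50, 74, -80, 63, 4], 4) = 74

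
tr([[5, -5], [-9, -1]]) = diagonal: 5 + (-1)
= 4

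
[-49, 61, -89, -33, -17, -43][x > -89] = keep x where x > -89: -49✓, 61✓, -89✗, -33✓, -17✓, -43✓
= [-49, 61, -33, -17, -43]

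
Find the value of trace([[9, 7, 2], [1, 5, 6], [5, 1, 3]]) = diagonal: 9 + 5 + 3
= 17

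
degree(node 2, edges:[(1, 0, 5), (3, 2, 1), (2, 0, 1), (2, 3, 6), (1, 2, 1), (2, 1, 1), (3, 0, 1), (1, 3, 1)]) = incident: (3,2), (2,0), (2,3), (1,2), (2,1)
= 5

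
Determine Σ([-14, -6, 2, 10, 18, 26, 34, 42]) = (-14) + (-6) + 2 + 10 + 18 + 26 + 34 + 42
= 112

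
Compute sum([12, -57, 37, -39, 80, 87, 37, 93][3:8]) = 258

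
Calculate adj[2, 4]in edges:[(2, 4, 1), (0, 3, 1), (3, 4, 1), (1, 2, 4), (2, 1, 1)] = 1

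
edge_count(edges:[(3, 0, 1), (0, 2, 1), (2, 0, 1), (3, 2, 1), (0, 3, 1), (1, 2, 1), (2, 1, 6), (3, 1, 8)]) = 8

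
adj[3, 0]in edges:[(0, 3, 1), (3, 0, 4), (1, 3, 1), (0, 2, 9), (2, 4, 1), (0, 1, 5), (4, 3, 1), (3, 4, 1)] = 4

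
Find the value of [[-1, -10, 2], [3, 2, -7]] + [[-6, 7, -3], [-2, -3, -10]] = [[-7, -3, -1], [1, -1, -17]]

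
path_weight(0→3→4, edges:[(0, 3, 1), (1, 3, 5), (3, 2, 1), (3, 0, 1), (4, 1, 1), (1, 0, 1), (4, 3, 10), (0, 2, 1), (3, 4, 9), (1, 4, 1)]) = w(0→3)=1 + w(3→4)=9
= 10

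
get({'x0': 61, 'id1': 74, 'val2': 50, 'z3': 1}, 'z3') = 1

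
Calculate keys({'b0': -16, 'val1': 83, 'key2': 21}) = ['b0', 'val1', 'key2']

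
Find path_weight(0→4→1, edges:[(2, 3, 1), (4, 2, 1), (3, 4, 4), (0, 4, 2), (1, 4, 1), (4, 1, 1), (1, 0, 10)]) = 3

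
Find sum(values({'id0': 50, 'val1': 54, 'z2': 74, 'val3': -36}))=142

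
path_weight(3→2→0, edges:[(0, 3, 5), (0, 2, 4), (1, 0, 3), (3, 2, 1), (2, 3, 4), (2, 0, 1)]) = w(3→2)=1 + w(2→0)=1
= 2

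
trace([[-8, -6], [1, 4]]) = diagonal: (-8) + 4
= -4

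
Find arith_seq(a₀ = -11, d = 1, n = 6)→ a_0 = -11 + 0*1 = -11
a_1 = -11 + 1*1 = -10
a_2 = -11 + 2*1 = -9
...
= [-11, -10, -9, -8, -7, -6]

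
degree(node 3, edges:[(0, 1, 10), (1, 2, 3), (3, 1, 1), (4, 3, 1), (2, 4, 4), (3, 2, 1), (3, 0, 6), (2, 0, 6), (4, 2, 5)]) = incident: (3,1), (4,3), (3,2), (3,0)
= 4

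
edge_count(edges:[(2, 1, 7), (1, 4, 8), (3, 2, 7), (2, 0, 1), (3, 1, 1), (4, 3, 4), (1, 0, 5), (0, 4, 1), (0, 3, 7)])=9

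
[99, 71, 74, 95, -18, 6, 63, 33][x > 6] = keep x where x > 6: 99✓, 71✓, 74✓, 95✓, -18✗, 6✗, 63✓, 33✓
= [99, 71, 74, 95, 63, 33]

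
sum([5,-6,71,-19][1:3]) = 65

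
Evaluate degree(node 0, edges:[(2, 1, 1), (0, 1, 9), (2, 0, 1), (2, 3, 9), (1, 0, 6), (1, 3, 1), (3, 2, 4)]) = incident: (0,1), (2,0), (1,0)
= 3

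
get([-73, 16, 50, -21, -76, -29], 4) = -76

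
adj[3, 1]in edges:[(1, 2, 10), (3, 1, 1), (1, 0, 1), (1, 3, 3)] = 1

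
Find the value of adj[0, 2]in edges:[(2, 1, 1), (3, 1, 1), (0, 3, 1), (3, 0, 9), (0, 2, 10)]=10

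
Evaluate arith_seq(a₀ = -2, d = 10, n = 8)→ [-2, 8, 18, 28, 38, 48, 58, 68]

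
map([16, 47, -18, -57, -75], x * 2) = [32, 94, -36, -114, -150]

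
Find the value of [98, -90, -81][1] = -90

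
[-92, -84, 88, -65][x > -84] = [88, -65]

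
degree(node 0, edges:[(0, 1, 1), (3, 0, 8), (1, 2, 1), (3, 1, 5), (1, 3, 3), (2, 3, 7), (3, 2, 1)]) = incident: (0,1), (3,0)
= 2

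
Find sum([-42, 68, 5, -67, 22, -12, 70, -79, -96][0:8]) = slice → [-42, 68, 5, -67, 22, -12, 70, -79]
(-42) + 68 + 5 + (-67) + 22 + (-12) + 70 + (-79)
= -35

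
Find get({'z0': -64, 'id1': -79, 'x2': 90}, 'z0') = -64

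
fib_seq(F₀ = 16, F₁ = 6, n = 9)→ F_2 = F_1 + F_0 = 22
F_3 = F_2 + F_1 = 28
F_4 = F_3 + F_2 = 50
...
= [16, 6, 22, 28, 50, 78, 128, 206, 334]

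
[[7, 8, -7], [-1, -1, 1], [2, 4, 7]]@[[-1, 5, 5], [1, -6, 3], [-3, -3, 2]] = C[0][0] = (7)*(-1) + (8)*(1) + (-7)*(-3) = 22
C[0][1] = (7)*(5) + (8)*(-6) + (-7)*(-3) = 8
C[0][2] = (7)*(5) + (8)*(3) + (-7)*(2) = 45
C[1][0] = (-1)*(-1) + (-1)*(1) + (1)*(-3) = -3
C[1][1] = (-1)*(5) + (-1)*(-6) + (1)*(-3) = -2
C[1][2] = (-1)*(5) + (-1)*(3) + (1)*(2) = -6
... (3 more cells)
= [[22, 8, 45], [-3, -2, -6], [-19, -35, 36]]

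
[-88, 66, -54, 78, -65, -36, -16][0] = -88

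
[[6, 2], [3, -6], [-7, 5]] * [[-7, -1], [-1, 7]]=[[-44, 8], [-15, -45], [44, 42]]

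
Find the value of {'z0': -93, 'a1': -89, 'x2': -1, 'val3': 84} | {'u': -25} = {'z0': -93, 'a1': -89, 'x2': -1, 'val3': 84, 'u': -25}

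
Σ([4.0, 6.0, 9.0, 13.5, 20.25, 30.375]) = 83.125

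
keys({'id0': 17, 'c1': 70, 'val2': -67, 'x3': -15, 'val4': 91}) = ['id0', 'c1', 'val2', 'x3', 'val4']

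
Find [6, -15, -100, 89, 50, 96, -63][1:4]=[-15, -100, 89]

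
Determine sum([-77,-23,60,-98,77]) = (-77) + (-23) + 60 + (-98) + 77
= -61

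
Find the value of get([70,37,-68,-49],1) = 37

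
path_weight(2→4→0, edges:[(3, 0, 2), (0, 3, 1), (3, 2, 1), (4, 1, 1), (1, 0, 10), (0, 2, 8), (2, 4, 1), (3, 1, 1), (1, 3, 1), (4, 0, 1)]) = 2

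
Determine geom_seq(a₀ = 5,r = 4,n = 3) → a_0 = 5*4^0 = 5
a_1 = 5*4^1 = 20
a_2 = 5*4^2 = 80
= [5, 20, 80]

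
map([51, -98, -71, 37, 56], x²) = [2601, 9604, 5041, 1369, 3136]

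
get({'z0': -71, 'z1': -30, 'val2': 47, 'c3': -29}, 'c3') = -29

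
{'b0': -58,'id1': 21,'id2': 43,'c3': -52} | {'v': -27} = {'b0': -58, 'id1': 21, 'id2': 43, 'c3': -52, 'v': -27}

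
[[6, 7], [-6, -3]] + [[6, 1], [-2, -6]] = [[12, 8], [-8, -9]]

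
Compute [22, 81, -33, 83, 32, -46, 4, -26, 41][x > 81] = [83]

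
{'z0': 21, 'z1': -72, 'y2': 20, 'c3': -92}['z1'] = -72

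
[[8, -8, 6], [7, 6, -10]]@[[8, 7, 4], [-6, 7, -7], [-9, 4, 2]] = [[58, 24, 100], [110, 51, -34]]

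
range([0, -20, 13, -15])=33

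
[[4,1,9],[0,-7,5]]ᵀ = [[4, 0], [1, -7], [9, 5]]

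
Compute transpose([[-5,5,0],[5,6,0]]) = [[-5, 5], [5, 6], [0, 0]]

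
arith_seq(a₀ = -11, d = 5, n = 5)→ [-11, -6, -1, 4, 9]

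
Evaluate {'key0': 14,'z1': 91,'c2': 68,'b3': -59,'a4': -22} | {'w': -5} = {'key0': 14, 'z1': 91, 'c2': 68, 'b3': -59, 'a4': -22, 'w': -5}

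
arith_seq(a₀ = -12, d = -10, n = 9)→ a_0 = -12 + 0*-10 = -12
a_1 = -12 + 1*-10 = -22
a_2 = -12 + 2*-10 = -32
...
= [-12, -22, -32, -42, -52, -62, -72, -82, -92]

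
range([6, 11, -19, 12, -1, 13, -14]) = 32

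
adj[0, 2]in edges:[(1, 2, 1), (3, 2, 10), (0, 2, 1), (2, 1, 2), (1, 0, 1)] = 1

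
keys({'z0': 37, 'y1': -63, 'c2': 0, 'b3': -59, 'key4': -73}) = ['z0', 'y1', 'c2', 'b3', 'key4']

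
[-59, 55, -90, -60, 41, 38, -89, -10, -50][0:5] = [-59, 55, -90, -60, 41]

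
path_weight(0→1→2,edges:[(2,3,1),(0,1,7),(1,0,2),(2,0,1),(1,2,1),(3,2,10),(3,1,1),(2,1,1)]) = 8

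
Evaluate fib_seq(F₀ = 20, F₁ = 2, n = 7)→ [20, 2, 22, 24, 46, 70, 116]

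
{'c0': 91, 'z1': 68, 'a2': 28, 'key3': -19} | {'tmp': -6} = {'c0': 91, 'z1': 68, 'a2': 28, 'key3': -19, 'tmp': -6}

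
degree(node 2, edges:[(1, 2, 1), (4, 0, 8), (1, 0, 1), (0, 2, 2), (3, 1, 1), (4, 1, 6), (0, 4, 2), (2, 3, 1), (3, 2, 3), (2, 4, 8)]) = 5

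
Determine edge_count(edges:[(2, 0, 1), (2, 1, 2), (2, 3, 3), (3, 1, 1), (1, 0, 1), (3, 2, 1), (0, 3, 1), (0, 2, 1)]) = 8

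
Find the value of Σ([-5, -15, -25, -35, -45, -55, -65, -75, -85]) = -405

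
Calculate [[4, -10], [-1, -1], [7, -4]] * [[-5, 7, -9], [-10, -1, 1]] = [[80, 38, -46], [15, -6, 8], [5, 53, -67]]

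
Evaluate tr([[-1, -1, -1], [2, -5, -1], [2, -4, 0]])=-6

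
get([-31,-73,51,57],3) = 57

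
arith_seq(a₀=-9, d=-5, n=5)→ a_0 = -9 + 0*-5 = -9
a_1 = -9 + 1*-5 = -14
a_2 = -9 + 2*-5 = -19
...
= [-9, -14, -19, -24, -29]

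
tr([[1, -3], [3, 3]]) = diagonal: 1 + 3
= 4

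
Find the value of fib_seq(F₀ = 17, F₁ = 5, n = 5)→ [17, 5, 22, 27, 49]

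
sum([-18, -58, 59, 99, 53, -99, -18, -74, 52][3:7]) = 35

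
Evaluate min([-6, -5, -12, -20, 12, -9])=-20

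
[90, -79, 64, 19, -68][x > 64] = keep x where x > 64: 90✓, -79✗, 64✗, 19✗, -68✗
= [90]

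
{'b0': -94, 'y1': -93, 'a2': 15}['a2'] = 15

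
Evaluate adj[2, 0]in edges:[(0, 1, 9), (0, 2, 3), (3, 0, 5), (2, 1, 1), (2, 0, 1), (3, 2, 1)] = 1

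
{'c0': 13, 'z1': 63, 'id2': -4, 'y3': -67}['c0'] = 13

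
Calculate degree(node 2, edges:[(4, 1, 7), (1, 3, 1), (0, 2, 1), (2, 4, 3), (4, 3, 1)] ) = incident: (0,2), (2,4)
= 2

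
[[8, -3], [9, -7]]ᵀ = [[8, 9], [-3, -7]]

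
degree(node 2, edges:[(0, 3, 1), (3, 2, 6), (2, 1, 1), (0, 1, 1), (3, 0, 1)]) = 2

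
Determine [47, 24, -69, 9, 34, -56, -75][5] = -56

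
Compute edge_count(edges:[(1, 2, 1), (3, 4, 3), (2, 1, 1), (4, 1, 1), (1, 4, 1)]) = 5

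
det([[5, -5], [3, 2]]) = (5)*(2) - (-5)*(3)
= 25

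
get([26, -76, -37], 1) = -76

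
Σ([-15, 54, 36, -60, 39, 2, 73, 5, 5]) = 139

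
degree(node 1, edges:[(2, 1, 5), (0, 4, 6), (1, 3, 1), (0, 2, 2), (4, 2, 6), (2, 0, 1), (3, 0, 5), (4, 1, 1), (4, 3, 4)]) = 3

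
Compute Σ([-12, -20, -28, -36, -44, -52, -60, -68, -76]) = (-12) + (-20) + (-28) + (-36) + (-44) + (-52) + (-60) + (-68) + (-76)
= -396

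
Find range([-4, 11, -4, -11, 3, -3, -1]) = 22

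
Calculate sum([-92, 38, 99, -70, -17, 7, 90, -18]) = 37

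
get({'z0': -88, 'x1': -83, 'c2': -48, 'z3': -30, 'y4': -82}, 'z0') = -88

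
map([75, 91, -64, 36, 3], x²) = [5625, 8281, 4096, 1296, 9]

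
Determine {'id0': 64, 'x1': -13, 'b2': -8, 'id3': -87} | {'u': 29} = {'id0': 64, 'x1': -13, 'b2': -8, 'id3': -87, 'u': 29}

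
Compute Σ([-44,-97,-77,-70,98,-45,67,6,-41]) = -203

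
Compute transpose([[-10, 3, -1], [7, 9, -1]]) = [[-10, 7], [3, 9], [-1, -1]]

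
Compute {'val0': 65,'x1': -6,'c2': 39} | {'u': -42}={'val0': 65, 'x1': -6, 'c2': 39, 'u': -42}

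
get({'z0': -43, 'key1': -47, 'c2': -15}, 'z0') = -43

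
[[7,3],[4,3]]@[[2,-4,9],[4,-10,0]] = [[26, -58, 63], [20, -46, 36]]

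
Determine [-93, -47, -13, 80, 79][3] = 80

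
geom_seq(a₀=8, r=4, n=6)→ [8, 32, 128, 512, 2048, 8192]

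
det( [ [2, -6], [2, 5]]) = (2)*(5) - (-6)*(2)
= 22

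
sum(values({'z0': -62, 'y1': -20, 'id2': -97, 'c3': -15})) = (-62) + (-20) + (-97) + (-15)
= -194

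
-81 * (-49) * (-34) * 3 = -404838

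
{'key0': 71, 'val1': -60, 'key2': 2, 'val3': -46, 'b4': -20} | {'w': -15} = {'key0': 71, 'val1': -60, 'key2': 2, 'val3': -46, 'b4': -20, 'w': -15}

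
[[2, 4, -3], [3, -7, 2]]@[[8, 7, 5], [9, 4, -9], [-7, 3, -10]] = [[73, 21, 4], [-53, -1, 58]]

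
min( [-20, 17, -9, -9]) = -20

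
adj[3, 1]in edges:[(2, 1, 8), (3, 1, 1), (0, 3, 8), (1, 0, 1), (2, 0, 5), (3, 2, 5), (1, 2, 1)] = 1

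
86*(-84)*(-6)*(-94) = -4074336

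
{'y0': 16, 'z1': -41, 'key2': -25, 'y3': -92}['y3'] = -92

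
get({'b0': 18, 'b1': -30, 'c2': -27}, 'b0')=18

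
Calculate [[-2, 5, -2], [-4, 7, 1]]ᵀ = [[-2, -4], [5, 7], [-2, 1]]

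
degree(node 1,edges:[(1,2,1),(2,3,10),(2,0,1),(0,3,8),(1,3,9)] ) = incident: (1,2), (1,3)
= 2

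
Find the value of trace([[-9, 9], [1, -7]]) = diagonal: (-9) + (-7)
= -16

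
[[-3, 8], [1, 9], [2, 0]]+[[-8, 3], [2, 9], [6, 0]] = [[-11, 11], [3, 18], [8, 0]]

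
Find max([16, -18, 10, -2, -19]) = 16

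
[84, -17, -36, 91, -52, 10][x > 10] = [84, 91]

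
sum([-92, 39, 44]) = (-92) + 39 + 44
= -9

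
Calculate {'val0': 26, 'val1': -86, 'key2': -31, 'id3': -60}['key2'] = -31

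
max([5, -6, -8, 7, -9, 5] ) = 7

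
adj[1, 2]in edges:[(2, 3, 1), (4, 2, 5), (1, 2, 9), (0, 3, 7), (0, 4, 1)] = 9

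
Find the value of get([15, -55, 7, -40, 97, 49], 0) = 15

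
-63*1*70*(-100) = 441000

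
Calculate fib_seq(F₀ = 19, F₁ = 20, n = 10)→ F_2 = F_1 + F_0 = 39
F_3 = F_2 + F_1 = 59
F_4 = F_3 + F_2 = 98
...
= [19, 20, 39, 59, 98, 157, 255, 412, 667, 1079]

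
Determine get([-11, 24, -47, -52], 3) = -52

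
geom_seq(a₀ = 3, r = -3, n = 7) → [3, -9, 27, -81, 243, -729, 2187]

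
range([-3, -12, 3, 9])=21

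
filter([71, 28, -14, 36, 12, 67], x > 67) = keep x where x > 67: 71✓, 28✗, -14✗, 36✗, 12✗, 67✗
= [71]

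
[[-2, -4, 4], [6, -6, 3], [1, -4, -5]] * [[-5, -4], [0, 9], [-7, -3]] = C[0][0] = (-2)*(-5) + (-4)*(0) + (4)*(-7) = -18
C[0][1] = (-2)*(-4) + (-4)*(9) + (4)*(-3) = -40
C[1][0] = (6)*(-5) + (-6)*(0) + (3)*(-7) = -51
C[1][1] = (6)*(-4) + (-6)*(9) + (3)*(-3) = -87
C[2][0] = (1)*(-5) + (-4)*(0) + (-5)*(-7) = 30
C[2][1] = (1)*(-4) + (-4)*(9) + (-5)*(-3) = -25
= [[-18, -40], [-51, -87], [30, -25]]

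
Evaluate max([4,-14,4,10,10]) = 10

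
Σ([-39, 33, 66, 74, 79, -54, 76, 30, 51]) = (-39) + 33 + 66 + 74 + 79 + (-54) + 76 + 30 + 51
= 316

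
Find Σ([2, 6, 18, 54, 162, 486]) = 2 + 6 + 18 + 54 + 162 + 486
= 728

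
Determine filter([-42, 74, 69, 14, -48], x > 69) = [74]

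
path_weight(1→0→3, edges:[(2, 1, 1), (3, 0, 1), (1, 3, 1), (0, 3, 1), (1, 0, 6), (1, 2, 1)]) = 7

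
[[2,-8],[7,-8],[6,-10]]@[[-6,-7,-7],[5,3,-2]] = [[-52, -38, 2], [-82, -73, -33], [-86, -72, -22]]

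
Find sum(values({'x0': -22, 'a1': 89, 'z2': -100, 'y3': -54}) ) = (-22) + 89 + (-100) + (-54)
= -87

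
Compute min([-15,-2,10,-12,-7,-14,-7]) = -15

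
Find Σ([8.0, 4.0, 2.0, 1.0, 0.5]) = 8.0 + 4.0 + 2.0 + 1.0 + 0.5
= 15.5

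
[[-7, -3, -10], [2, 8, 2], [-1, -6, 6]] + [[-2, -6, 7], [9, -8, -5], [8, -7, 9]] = [[-9, -9, -3], [11, 0, -3], [7, -13, 15]]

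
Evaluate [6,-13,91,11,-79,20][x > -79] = keep x where x > -79: 6✓, -13✓, 91✓, 11✓, -79✗, 20✓
= [6, -13, 91, 11, 20]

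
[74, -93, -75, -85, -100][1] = -93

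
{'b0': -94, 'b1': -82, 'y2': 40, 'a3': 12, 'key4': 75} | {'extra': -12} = {'b0': -94, 'b1': -82, 'y2': 40, 'a3': 12, 'key4': 75, 'extra': -12}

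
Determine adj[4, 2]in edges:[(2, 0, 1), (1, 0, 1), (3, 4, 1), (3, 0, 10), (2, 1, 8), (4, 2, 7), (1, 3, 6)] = 7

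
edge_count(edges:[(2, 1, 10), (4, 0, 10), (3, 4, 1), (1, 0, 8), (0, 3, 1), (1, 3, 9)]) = 6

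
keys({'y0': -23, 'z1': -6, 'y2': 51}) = ['y0', 'z1', 'y2']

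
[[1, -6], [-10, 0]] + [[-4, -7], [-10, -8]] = [[-3, -13], [-20, -8]]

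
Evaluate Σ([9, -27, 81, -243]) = 9 + -27 + 81 + -243
= -180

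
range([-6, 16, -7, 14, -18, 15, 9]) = 34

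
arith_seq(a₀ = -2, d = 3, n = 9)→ a_0 = -2 + 0*3 = -2
a_1 = -2 + 1*3 = 1
a_2 = -2 + 2*3 = 4
...
= [-2, 1, 4, 7, 10, 13, 16, 19, 22]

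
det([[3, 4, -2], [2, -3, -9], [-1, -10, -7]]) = -69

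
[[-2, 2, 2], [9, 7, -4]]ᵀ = [[-2, 9], [2, 7], [2, -4]]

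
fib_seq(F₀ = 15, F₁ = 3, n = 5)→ F_2 = F_1 + F_0 = 18
F_3 = F_2 + F_1 = 21
F_4 = F_3 + F_2 = 39
= [15, 3, 18, 21, 39]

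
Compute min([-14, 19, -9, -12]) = -14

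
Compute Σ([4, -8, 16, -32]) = -20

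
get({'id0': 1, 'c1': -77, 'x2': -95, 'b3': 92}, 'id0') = 1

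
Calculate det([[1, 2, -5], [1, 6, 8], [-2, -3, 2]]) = -45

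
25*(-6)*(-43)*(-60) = -387000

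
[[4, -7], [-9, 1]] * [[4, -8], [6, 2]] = [[-26, -46], [-30, 74]]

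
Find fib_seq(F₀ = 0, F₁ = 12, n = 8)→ F_2 = F_1 + F_0 = 12
F_3 = F_2 + F_1 = 24
F_4 = F_3 + F_2 = 36
...
= [0, 12, 12, 24, 36, 60, 96, 156]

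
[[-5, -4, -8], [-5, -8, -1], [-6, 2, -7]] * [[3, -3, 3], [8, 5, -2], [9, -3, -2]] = [[-119, 19, 9], [-88, -22, 3], [-65, 49, -8]]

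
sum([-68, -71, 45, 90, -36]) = (-68) + (-71) + 45 + 90 + (-36)
= -40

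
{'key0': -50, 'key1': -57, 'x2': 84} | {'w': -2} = {'key0': -50, 'key1': -57, 'x2': 84, 'w': -2}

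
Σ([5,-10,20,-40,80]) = 55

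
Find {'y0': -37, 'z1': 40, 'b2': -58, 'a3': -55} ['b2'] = -58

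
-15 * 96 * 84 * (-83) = 10039680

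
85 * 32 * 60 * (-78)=-12729600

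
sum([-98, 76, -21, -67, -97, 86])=(-98) + 76 + (-21) + (-67) + (-97) + 86
= -121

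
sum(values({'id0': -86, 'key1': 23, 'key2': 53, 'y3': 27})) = (-86) + 23 + 53 + 27
= 17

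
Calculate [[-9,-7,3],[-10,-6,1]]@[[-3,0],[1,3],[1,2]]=C[0][0] = (-9)*(-3) + (-7)*(1) + (3)*(1) = 23
C[0][1] = (-9)*(0) + (-7)*(3) + (3)*(2) = -15
C[1][0] = (-10)*(-3) + (-6)*(1) + (1)*(1) = 25
C[1][1] = (-10)*(0) + (-6)*(3) + (1)*(2) = -16
= [[23, -15], [25, -16]]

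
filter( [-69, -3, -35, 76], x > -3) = keep x where x > -3: -69✗, -3✗, -35✗, 76✓
= [76]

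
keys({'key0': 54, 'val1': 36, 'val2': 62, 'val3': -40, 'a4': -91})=['key0', 'val1', 'val2', 'val3', 'a4']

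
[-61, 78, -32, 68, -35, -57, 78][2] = -32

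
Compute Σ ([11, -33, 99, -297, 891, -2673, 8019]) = 11 + -33 + 99 + -297 + 891 + -2673 + 8019
= 6017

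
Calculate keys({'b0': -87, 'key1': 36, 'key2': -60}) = ['b0', 'key1', 'key2']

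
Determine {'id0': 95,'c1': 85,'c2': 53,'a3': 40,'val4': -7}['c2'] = 53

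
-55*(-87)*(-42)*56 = -11254320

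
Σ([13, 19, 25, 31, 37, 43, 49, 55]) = 272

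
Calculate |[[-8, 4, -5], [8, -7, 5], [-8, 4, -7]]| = -48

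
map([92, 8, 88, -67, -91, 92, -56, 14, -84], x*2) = 92*2=184, 8*2=16, 88*2=176, -67*2=-134, -91*2=-182, 92*2=184, -56*2=-112, 14*2=28, -84*2=-168
= [184, 16, 176, -134, -182, 184, -112, 28, -168]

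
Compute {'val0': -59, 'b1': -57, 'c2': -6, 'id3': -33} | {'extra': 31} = {'val0': -59, 'b1': -57, 'c2': -6, 'id3': -33, 'extra': 31}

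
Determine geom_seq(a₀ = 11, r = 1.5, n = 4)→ a_0 = 11*1.5^0 = 11.0
a_1 = 11*1.5^1 = 16.5
a_2 = 11*1.5^2 = 24.75
...
= [11.0, 16.5, 24.75, 37.125]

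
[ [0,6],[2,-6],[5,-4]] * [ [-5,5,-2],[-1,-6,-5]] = [[-6, -36, -30], [-4, 46, 26], [-21, 49, 10]]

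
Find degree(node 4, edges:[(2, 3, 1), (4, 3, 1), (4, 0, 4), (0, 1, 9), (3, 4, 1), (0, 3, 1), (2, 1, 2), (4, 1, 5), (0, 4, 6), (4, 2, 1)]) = incident: (4,3), (4,0), (3,4), (4,1), (0,4), (4,2)
= 6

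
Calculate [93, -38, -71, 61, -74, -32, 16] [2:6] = [-71, 61, -74, -32]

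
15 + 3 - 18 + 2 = 2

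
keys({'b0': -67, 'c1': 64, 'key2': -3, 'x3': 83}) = ['b0', 'c1', 'key2', 'x3']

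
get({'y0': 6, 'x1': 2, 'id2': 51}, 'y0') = 6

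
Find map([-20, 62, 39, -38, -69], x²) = (-20)²=400, (62)²=3844, (39)²=1521, (-38)²=1444, (-69)²=4761
= [400, 3844, 1521, 1444, 4761]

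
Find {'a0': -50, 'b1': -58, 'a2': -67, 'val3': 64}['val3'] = 64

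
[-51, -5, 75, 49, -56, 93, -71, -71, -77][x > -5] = [75, 49, 93]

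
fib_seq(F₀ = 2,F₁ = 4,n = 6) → F_2 = F_1 + F_0 = 6
F_3 = F_2 + F_1 = 10
F_4 = F_3 + F_2 = 16
...
= [2, 4, 6, 10, 16, 26]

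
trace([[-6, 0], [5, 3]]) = diagonal: (-6) + 3
= -3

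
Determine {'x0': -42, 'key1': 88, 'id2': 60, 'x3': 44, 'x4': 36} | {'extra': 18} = {'x0': -42, 'key1': 88, 'id2': 60, 'x3': 44, 'x4': 36, 'extra': 18}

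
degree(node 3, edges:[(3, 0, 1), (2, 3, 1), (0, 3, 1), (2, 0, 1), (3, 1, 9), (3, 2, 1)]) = 5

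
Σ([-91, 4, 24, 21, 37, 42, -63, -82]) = (-91) + 4 + 24 + 21 + 37 + 42 + (-63) + (-82)
= -108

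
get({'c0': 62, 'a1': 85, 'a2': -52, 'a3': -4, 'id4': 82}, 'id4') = 82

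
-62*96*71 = -422592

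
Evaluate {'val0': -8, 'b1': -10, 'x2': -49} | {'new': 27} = {'val0': -8, 'b1': -10, 'x2': -49, 'new': 27}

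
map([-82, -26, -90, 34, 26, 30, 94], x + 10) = [-72, -16, -80, 44, 36, 40, 104]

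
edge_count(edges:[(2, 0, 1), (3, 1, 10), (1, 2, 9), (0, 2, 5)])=4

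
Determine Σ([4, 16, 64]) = 84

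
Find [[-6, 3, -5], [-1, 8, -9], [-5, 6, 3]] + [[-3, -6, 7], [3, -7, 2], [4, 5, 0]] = [[-9, -3, 2], [2, 1, -7], [-1, 11, 3]]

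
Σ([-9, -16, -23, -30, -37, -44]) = -159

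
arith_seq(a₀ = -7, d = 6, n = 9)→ a_0 = -7 + 0*6 = -7
a_1 = -7 + 1*6 = -1
a_2 = -7 + 2*6 = 5
...
= [-7, -1, 5, 11, 17, 23, 29, 35, 41]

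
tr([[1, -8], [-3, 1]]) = diagonal: 1 + 1
= 2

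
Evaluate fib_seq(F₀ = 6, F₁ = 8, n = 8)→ F_2 = F_1 + F_0 = 14
F_3 = F_2 + F_1 = 22
F_4 = F_3 + F_2 = 36
...
= [6, 8, 14, 22, 36, 58, 94, 152]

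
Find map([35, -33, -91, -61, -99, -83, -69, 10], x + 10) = 35+10=45, -33+10=-23, -91+10=-81, -61+10=-51, -99+10=-89, -83+10=-73, -69+10=-59, 10+10=20
= [45, -23, -81, -51, -89, -73, -59, 20]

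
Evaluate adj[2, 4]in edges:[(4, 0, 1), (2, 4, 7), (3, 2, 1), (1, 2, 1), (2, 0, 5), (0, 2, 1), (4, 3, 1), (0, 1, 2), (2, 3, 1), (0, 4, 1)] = 7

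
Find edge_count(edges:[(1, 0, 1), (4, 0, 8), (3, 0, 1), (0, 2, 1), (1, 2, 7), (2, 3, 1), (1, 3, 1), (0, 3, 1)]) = 8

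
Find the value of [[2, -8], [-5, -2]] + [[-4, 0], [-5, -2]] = [[-2, -8], [-10, -4]]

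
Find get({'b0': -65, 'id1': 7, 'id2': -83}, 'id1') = 7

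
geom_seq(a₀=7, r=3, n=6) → [7, 21, 63, 189, 567, 1701]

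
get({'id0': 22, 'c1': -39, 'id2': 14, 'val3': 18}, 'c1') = -39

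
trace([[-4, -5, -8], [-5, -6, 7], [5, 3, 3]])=diagonal: (-4) + (-6) + 3
= -7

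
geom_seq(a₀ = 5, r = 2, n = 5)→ a_0 = 5*2^0 = 5
a_1 = 5*2^1 = 10
a_2 = 5*2^2 = 20
...
= [5, 10, 20, 40, 80]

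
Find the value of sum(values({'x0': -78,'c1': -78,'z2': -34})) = (-78) + (-78) + (-34)
= -190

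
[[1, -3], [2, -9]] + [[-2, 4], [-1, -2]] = [[-1, 1], [1, -11]]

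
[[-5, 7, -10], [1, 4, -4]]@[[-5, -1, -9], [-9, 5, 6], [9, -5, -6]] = C[0][0] = (-5)*(-5) + (7)*(-9) + (-10)*(9) = -128
C[0][1] = (-5)*(-1) + (7)*(5) + (-10)*(-5) = 90
C[0][2] = (-5)*(-9) + (7)*(6) + (-10)*(-6) = 147
C[1][0] = (1)*(-5) + (4)*(-9) + (-4)*(9) = -77
C[1][1] = (1)*(-1) + (4)*(5) + (-4)*(-5) = 39
C[1][2] = (1)*(-9) + (4)*(6) + (-4)*(-6) = 39
= [[-128, 90, 147], [-77, 39, 39]]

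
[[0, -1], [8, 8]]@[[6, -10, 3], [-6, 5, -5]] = C[0][0] = (0)*(6) + (-1)*(-6) = 6
C[0][1] = (0)*(-10) + (-1)*(5) = -5
C[0][2] = (0)*(3) + (-1)*(-5) = 5
C[1][0] = (8)*(6) + (8)*(-6) = 0
C[1][1] = (8)*(-10) + (8)*(5) = -40
C[1][2] = (8)*(3) + (8)*(-5) = -16
= [[6, -5, 5], [0, -40, -16]]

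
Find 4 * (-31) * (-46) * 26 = 148304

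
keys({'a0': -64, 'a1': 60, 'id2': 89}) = ['a0', 'a1', 'id2']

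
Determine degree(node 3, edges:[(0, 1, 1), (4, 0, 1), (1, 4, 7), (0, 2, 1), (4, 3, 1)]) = incident: (4,3)
= 1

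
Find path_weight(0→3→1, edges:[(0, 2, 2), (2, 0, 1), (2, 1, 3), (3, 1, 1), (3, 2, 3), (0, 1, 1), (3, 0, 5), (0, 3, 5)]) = 6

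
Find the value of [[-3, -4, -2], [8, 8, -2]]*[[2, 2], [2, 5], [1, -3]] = C[0][0] = (-3)*(2) + (-4)*(2) + (-2)*(1) = -16
C[0][1] = (-3)*(2) + (-4)*(5) + (-2)*(-3) = -20
C[1][0] = (8)*(2) + (8)*(2) + (-2)*(1) = 30
C[1][1] = (8)*(2) + (8)*(5) + (-2)*(-3) = 62
= [[-16, -20], [30, 62]]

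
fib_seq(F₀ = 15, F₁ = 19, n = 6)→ F_2 = F_1 + F_0 = 34
F_3 = F_2 + F_1 = 53
F_4 = F_3 + F_2 = 87
...
= [15, 19, 34, 53, 87, 140]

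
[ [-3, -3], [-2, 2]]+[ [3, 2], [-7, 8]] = [[0, -1], [-9, 10]]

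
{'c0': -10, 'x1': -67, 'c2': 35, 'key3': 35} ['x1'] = -67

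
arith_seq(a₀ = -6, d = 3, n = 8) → [-6, -3, 0, 3, 6, 9, 12, 15]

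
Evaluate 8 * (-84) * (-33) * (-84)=-1862784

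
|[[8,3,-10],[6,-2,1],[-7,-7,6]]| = (1)*(8)*det([[-2, 1], [-7, 6]]) + (-1)*(3)*det([[6, 1], [-7, 6]]) + (1)*(-10)*det([[6, -2], [-7, -7]])
= -40 + -129 + 560
= 391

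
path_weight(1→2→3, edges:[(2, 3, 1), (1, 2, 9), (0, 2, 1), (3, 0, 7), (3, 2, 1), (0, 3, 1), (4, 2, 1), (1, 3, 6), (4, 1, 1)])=10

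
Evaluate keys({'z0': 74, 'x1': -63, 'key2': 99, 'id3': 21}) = ['z0', 'x1', 'key2', 'id3']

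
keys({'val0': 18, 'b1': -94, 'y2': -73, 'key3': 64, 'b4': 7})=['val0', 'b1', 'y2', 'key3', 'b4']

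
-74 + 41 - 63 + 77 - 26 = -45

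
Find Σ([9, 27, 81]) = 117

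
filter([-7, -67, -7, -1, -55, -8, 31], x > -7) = [-1, 31]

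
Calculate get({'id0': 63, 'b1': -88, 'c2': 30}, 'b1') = -88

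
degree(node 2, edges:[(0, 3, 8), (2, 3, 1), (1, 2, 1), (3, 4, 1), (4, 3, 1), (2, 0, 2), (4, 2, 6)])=4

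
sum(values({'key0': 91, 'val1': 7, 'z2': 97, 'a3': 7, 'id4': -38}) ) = 164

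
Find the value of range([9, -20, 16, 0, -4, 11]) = 36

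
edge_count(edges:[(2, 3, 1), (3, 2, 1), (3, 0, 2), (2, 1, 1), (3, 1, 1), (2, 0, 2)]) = 6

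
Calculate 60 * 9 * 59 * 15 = 477900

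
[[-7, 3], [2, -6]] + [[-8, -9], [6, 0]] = [[-15, -6], [8, -6]]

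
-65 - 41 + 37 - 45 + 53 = -61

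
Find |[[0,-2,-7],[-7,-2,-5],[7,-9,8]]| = (1)*(0)*det([[-2, -5], [-9, 8]]) + (-1)*(-2)*det([[-7, -5], [7, 8]]) + (1)*(-7)*det([[-7, -2], [7, -9]])
= 0 + -42 + -539
= -581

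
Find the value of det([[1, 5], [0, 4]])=(1)*(4) - (5)*(0)
= 4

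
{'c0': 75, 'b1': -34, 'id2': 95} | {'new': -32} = {'c0': 75, 'b1': -34, 'id2': 95, 'new': -32}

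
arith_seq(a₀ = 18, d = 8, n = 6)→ a_0 = 18 + 0*8 = 18
a_1 = 18 + 1*8 = 26
a_2 = 18 + 2*8 = 34
...
= [18, 26, 34, 42, 50, 58]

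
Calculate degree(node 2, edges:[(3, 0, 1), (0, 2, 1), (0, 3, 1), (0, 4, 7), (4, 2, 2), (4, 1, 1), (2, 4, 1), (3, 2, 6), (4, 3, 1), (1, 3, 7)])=4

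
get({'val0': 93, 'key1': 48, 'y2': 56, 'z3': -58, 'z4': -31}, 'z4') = -31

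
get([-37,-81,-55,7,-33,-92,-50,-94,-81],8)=-81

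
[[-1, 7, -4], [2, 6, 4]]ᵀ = [[-1, 2], [7, 6], [-4, 4]]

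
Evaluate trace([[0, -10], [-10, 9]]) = diagonal: 0 + 9
= 9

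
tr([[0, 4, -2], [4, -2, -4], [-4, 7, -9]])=diagonal: 0 + (-2) + (-9)
= -11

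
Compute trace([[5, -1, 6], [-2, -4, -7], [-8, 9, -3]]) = diagonal: 5 + (-4) + (-3)
= -2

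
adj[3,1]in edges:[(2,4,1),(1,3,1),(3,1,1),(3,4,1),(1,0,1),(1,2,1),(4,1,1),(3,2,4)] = 1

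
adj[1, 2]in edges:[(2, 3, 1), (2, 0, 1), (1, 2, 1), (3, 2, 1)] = 1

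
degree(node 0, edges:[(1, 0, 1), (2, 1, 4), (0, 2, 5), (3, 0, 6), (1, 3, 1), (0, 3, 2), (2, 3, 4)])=incident: (1,0), (0,2), (3,0), (0,3)
= 4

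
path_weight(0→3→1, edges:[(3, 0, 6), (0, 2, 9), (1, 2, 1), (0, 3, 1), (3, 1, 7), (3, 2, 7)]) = w(0→3)=1 + w(3→1)=7
= 8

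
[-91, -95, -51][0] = -91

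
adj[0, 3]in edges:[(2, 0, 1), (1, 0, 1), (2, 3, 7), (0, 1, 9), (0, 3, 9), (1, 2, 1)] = 9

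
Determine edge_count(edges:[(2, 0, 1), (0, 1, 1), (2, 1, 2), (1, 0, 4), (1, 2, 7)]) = 5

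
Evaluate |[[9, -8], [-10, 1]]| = (9)*(1) - (-8)*(-10)
= -71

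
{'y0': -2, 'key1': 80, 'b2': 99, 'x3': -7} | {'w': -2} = {'y0': -2, 'key1': 80, 'b2': 99, 'x3': -7, 'w': -2}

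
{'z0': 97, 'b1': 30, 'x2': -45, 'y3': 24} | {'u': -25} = {'z0': 97, 'b1': 30, 'x2': -45, 'y3': 24, 'u': -25}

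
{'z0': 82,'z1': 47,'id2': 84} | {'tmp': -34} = {'z0': 82, 'z1': 47, 'id2': 84, 'tmp': -34}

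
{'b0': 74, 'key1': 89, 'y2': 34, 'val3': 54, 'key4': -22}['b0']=74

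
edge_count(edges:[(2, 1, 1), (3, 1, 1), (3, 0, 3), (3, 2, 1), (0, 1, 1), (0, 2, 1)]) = 6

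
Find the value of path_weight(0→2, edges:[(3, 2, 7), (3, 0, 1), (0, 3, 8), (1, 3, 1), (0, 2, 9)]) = 9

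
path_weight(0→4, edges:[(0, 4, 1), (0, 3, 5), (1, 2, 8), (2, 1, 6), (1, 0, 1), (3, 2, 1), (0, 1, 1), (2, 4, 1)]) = w(0→4)=1
= 1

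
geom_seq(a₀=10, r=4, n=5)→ [10, 40, 160, 640, 2560]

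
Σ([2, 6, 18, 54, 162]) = 242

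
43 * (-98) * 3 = -12642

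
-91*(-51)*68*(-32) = -10098816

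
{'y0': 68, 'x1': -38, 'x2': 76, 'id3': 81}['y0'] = 68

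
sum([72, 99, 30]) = 72 + 99 + 30
= 201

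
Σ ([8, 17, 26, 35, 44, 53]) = 8 + 17 + 26 + 35 + 44 + 53
= 183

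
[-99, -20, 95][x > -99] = keep x where x > -99: -99✗, -20✓, 95✓
= [-20, 95]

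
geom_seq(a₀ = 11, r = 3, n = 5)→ [11, 33, 99, 297, 891]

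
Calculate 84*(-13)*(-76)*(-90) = -7469280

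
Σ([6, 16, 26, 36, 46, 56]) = 6 + 16 + 26 + 36 + 46 + 56
= 186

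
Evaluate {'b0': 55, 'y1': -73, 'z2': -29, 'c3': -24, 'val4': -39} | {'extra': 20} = {'b0': 55, 'y1': -73, 'z2': -29, 'c3': -24, 'val4': -39, 'extra': 20}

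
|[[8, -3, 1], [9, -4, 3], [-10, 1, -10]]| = 85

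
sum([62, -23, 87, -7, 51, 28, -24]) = 62 + (-23) + 87 + (-7) + 51 + 28 + (-24)
= 174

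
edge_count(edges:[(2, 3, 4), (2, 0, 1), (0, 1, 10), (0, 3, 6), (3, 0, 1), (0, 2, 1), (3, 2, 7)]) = 7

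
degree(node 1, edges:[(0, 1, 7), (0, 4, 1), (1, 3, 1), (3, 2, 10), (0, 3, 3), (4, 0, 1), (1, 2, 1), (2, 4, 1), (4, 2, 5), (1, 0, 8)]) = 4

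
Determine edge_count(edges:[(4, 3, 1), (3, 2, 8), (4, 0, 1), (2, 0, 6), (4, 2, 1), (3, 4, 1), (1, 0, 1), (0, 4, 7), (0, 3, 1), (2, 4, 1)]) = 10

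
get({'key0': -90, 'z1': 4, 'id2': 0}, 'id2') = 0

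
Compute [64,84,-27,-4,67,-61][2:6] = [-27, -4, 67, -61]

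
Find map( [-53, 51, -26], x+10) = [-43, 61, -16]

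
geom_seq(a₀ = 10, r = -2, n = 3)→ [10, -20, 40]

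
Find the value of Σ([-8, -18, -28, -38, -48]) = -140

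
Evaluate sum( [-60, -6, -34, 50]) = -50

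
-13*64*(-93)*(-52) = -4023552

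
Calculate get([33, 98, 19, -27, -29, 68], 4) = -29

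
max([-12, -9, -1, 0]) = 0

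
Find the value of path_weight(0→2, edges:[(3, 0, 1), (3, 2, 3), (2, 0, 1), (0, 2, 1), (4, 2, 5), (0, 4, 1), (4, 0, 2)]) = 1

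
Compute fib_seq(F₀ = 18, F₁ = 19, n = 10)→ F_2 = F_1 + F_0 = 37
F_3 = F_2 + F_1 = 56
F_4 = F_3 + F_2 = 93
...
= [18, 19, 37, 56, 93, 149, 242, 391, 633, 1024]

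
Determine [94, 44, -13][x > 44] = keep x where x > 44: 94✓, 44✗, -13✗
= [94]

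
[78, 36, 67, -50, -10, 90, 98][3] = -50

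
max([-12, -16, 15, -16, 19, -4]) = 19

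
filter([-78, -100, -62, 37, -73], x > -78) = keep x where x > -78: -78✗, -100✗, -62✓, 37✓, -73✓
= [-62, 37, -73]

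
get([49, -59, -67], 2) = -67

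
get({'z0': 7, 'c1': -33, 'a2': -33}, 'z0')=7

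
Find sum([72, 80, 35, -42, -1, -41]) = 103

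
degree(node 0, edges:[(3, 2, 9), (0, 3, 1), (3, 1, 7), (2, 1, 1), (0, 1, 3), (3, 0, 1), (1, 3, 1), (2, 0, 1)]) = incident: (0,3), (0,1), (3,0), (2,0)
= 4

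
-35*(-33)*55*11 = 698775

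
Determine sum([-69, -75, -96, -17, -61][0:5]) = slice → [-69, -75, -96, -17, -61]
(-69) + (-75) + (-96) + (-17) + (-61)
= -318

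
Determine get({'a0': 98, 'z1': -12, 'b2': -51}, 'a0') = 98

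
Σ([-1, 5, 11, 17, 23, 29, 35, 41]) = 160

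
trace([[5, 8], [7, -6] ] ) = -1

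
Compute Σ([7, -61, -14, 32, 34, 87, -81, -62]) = 7 + (-61) + (-14) + 32 + 34 + 87 + (-81) + (-62)
= -58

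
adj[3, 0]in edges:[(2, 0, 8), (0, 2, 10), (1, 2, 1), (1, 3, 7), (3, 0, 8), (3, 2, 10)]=8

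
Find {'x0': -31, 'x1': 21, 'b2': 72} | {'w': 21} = {'x0': -31, 'x1': 21, 'b2': 72, 'w': 21}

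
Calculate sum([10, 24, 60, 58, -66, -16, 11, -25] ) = 56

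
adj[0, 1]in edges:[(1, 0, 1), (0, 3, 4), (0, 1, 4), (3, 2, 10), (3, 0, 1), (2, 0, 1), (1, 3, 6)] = 4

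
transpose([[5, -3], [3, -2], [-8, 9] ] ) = [[5, 3, -8], [-3, -2, 9]]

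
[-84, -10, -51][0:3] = [-84, -10, -51]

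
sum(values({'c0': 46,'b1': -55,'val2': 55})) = 46 + (-55) + 55
= 46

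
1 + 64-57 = 8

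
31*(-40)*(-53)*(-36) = -2365920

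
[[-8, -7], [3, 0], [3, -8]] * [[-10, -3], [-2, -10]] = C[0][0] = (-8)*(-10) + (-7)*(-2) = 94
C[0][1] = (-8)*(-3) + (-7)*(-10) = 94
C[1][0] = (3)*(-10) + (0)*(-2) = -30
C[1][1] = (3)*(-3) + (0)*(-10) = -9
C[2][0] = (3)*(-10) + (-8)*(-2) = -14
C[2][1] = (3)*(-3) + (-8)*(-10) = 71
= [[94, 94], [-30, -9], [-14, 71]]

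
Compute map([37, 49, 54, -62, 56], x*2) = 37*2=74, 49*2=98, 54*2=108, -62*2=-124, 56*2=112
= [74, 98, 108, -124, 112]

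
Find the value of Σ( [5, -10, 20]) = 15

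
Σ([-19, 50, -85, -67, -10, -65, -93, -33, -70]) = -392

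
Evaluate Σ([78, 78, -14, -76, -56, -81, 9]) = 78 + 78 + (-14) + (-76) + (-56) + (-81) + 9
= -62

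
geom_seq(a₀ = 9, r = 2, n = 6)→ a_0 = 9*2^0 = 9
a_1 = 9*2^1 = 18
a_2 = 9*2^2 = 36
...
= [9, 18, 36, 72, 144, 288]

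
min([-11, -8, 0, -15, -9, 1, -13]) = -15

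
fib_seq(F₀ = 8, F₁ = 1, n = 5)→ [8, 1, 9, 10, 19]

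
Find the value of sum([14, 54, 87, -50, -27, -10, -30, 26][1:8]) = 50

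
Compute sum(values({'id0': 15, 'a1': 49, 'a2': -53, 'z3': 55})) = 15 + 49 + (-53) + 55
= 66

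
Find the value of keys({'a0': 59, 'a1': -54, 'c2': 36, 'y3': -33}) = ['a0', 'a1', 'c2', 'y3']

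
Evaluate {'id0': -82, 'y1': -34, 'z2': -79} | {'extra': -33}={'id0': -82, 'y1': -34, 'z2': -79, 'extra': -33}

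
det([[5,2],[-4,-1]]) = (5)*(-1) - (2)*(-4)
= 3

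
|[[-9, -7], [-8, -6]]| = -2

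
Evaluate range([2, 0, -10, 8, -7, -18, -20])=28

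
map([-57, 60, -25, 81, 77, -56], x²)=[3249, 3600, 625, 6561, 5929, 3136]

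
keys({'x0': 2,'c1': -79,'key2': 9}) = ['x0', 'c1', 'key2']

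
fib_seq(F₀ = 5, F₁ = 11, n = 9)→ F_2 = F_1 + F_0 = 16
F_3 = F_2 + F_1 = 27
F_4 = F_3 + F_2 = 43
...
= [5, 11, 16, 27, 43, 70, 113, 183, 296]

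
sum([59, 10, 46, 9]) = 59 + 10 + 46 + 9
= 124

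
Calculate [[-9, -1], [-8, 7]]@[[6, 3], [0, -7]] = C[0][0] = (-9)*(6) + (-1)*(0) = -54
C[0][1] = (-9)*(3) + (-1)*(-7) = -20
C[1][0] = (-8)*(6) + (7)*(0) = -48
C[1][1] = (-8)*(3) + (7)*(-7) = -73
= [[-54, -20], [-48, -73]]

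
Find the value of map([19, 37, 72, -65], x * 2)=[38, 74, 144, -130]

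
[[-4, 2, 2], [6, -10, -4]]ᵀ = [[-4, 6], [2, -10], [2, -4]]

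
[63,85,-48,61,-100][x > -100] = [63, 85, -48, 61]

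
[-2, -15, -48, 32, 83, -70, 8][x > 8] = keep x where x > 8: -2✗, -15✗, -48✗, 32✓, 83✓, -70✗, 8✗
= [32, 83]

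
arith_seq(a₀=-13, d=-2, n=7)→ a_0 = -13 + 0*-2 = -13
a_1 = -13 + 1*-2 = -15
a_2 = -13 + 2*-2 = -17
...
= [-13, -15, -17, -19, -21, -23, -25]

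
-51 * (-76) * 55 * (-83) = -17693940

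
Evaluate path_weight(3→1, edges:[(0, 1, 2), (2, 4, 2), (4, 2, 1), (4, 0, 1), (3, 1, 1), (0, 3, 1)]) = 1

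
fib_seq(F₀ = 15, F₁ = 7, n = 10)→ F_2 = F_1 + F_0 = 22
F_3 = F_2 + F_1 = 29
F_4 = F_3 + F_2 = 51
...
= [15, 7, 22, 29, 51, 80, 131, 211, 342, 553]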